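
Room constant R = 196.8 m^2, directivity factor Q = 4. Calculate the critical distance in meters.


Given values:
  R = 196.8 m^2, Q = 4
Formula: d_c = 0.141 * sqrt(Q * R)
Compute Q * R = 4 * 196.8 = 787.2
Compute sqrt(787.2) = 28.0571
d_c = 0.141 * 28.0571 = 3.956

3.956 m


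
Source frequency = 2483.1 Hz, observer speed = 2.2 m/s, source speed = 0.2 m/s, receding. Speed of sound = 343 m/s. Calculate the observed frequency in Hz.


Given values:
  f_s = 2483.1 Hz, v_o = 2.2 m/s, v_s = 0.2 m/s
  Direction: receding
Formula: f_o = f_s * (c - v_o) / (c + v_s)
Numerator: c - v_o = 343 - 2.2 = 340.8
Denominator: c + v_s = 343 + 0.2 = 343.2
f_o = 2483.1 * 340.8 / 343.2 = 2465.74

2465.74 Hz


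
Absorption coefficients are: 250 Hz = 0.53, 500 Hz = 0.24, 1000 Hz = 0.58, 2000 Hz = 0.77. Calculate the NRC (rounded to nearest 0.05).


Given values:
  a_250 = 0.53, a_500 = 0.24
  a_1000 = 0.58, a_2000 = 0.77
Formula: NRC = (a250 + a500 + a1000 + a2000) / 4
Sum = 0.53 + 0.24 + 0.58 + 0.77 = 2.12
NRC = 2.12 / 4 = 0.53
Rounded to nearest 0.05: 0.55

0.55


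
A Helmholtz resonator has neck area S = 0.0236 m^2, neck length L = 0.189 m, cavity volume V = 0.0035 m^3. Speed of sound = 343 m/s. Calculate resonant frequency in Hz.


Given values:
  S = 0.0236 m^2, L = 0.189 m, V = 0.0035 m^3, c = 343 m/s
Formula: f = (c / (2*pi)) * sqrt(S / (V * L))
Compute V * L = 0.0035 * 0.189 = 0.0006615
Compute S / (V * L) = 0.0236 / 0.0006615 = 35.6765
Compute sqrt(35.6765) = 5.972981
Compute c / (2*pi) = 343 / 6.283185 = 54.590148
f = 54.590148 * 5.972981 = 326.07

326.07 Hz


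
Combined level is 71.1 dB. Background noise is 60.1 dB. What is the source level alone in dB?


Given values:
  L_total = 71.1 dB, L_bg = 60.1 dB
Formula: L_source = 10 * log10(10^(L_total/10) - 10^(L_bg/10))
Convert to linear:
  10^(71.1/10) = 12882495.5169
  10^(60.1/10) = 1023292.9923
Difference: 12882495.5169 - 1023292.9923 = 11859202.5246
L_source = 10 * log10(11859202.5246) = 70.74

70.74 dB


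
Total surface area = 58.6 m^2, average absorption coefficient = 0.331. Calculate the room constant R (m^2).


Given values:
  S = 58.6 m^2, alpha = 0.331
Formula: R = S * alpha / (1 - alpha)
Numerator: 58.6 * 0.331 = 19.3966
Denominator: 1 - 0.331 = 0.669
R = 19.3966 / 0.669 = 28.99

28.99 m^2


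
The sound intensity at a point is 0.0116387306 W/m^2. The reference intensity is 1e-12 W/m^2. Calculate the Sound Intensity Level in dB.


Given values:
  I = 0.0116387306 W/m^2
  I_ref = 1e-12 W/m^2
Formula: SIL = 10 * log10(I / I_ref)
Compute ratio: I / I_ref = 11638730600
Compute log10: log10(11638730600) = 10.065906
Multiply: SIL = 10 * 10.065906 = 100.66

100.66 dB


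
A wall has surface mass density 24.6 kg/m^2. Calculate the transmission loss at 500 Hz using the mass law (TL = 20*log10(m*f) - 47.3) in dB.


Given values:
  m = 24.6 kg/m^2, f = 500 Hz
Formula: TL = 20 * log10(m * f) - 47.3
Compute m * f = 24.6 * 500 = 12300.0
Compute log10(12300.0) = 4.089905
Compute 20 * 4.089905 = 81.7981
TL = 81.7981 - 47.3 = 34.5

34.5 dB


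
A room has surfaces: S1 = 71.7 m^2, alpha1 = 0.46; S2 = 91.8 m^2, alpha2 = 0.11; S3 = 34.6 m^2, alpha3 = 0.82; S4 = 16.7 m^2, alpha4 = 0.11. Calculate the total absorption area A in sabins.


Given surfaces:
  Surface 1: 71.7 * 0.46 = 32.982
  Surface 2: 91.8 * 0.11 = 10.098
  Surface 3: 34.6 * 0.82 = 28.372
  Surface 4: 16.7 * 0.11 = 1.837
Formula: A = sum(Si * alpha_i)
A = 32.982 + 10.098 + 28.372 + 1.837
A = 73.29

73.29 sabins


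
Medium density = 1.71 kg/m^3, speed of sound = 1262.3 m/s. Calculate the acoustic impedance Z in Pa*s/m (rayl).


Given values:
  rho = 1.71 kg/m^3
  c = 1262.3 m/s
Formula: Z = rho * c
Z = 1.71 * 1262.3
Z = 2158.53

2158.53 rayl


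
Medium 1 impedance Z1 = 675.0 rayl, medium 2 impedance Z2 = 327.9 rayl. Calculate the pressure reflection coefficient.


Given values:
  Z1 = 675.0 rayl, Z2 = 327.9 rayl
Formula: R = (Z2 - Z1) / (Z2 + Z1)
Numerator: Z2 - Z1 = 327.9 - 675.0 = -347.1
Denominator: Z2 + Z1 = 327.9 + 675.0 = 1002.9
R = -347.1 / 1002.9 = -0.3461

-0.3461


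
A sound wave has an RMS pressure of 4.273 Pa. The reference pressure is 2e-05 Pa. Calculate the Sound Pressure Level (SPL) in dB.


Given values:
  p = 4.273 Pa
  p_ref = 2e-05 Pa
Formula: SPL = 20 * log10(p / p_ref)
Compute ratio: p / p_ref = 4.273 / 2e-05 = 213650
Compute log10: log10(213650) = 5.329703
Multiply: SPL = 20 * 5.329703 = 106.59

106.59 dB


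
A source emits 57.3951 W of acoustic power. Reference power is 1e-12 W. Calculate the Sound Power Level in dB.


Given values:
  W = 57.3951 W
  W_ref = 1e-12 W
Formula: SWL = 10 * log10(W / W_ref)
Compute ratio: W / W_ref = 57395100000000
Compute log10: log10(57395100000000) = 13.758875
Multiply: SWL = 10 * 13.758875 = 137.59

137.59 dB


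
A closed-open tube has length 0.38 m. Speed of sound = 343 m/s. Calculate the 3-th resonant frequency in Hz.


Given values:
  Tube type: closed-open, L = 0.38 m, c = 343 m/s, n = 3
Formula: f_n = (2n - 1) * c / (4 * L)
Compute 2n - 1 = 2*3 - 1 = 5
Compute 4 * L = 4 * 0.38 = 1.52
f = 5 * 343 / 1.52
f = 1128.29

1128.29 Hz


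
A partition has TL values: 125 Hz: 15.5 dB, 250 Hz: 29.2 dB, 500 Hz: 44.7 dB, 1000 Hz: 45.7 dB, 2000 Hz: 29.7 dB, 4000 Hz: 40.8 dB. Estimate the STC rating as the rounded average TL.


Given TL values at each frequency:
  125 Hz: 15.5 dB
  250 Hz: 29.2 dB
  500 Hz: 44.7 dB
  1000 Hz: 45.7 dB
  2000 Hz: 29.7 dB
  4000 Hz: 40.8 dB
Formula: STC ~ round(average of TL values)
Sum = 15.5 + 29.2 + 44.7 + 45.7 + 29.7 + 40.8 = 205.6
Average = 205.6 / 6 = 34.27
Rounded: 34

34


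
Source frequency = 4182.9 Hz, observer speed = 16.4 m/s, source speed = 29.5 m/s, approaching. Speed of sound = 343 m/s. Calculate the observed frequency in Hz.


Given values:
  f_s = 4182.9 Hz, v_o = 16.4 m/s, v_s = 29.5 m/s
  Direction: approaching
Formula: f_o = f_s * (c + v_o) / (c - v_s)
Numerator: c + v_o = 343 + 16.4 = 359.4
Denominator: c - v_s = 343 - 29.5 = 313.5
f_o = 4182.9 * 359.4 / 313.5 = 4795.32

4795.32 Hz


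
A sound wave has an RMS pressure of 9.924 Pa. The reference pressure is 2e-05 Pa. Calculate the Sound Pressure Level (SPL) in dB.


Given values:
  p = 9.924 Pa
  p_ref = 2e-05 Pa
Formula: SPL = 20 * log10(p / p_ref)
Compute ratio: p / p_ref = 9.924 / 2e-05 = 496200
Compute log10: log10(496200) = 5.695657
Multiply: SPL = 20 * 5.695657 = 113.91

113.91 dB


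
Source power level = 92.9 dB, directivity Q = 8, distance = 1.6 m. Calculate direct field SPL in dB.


Given values:
  Lw = 92.9 dB, Q = 8, r = 1.6 m
Formula: SPL = Lw + 10 * log10(Q / (4 * pi * r^2))
Compute 4 * pi * r^2 = 4 * pi * 1.6^2 = 32.1699
Compute Q / denom = 8 / 32.1699 = 0.24867967
Compute 10 * log10(0.24867967) = -6.0436
SPL = 92.9 + (-6.0436) = 86.86

86.86 dB


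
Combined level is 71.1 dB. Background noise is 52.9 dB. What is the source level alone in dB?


Given values:
  L_total = 71.1 dB, L_bg = 52.9 dB
Formula: L_source = 10 * log10(10^(L_total/10) - 10^(L_bg/10))
Convert to linear:
  10^(71.1/10) = 12882495.5169
  10^(52.9/10) = 194984.46
Difference: 12882495.5169 - 194984.46 = 12687511.0569
L_source = 10 * log10(12687511.0569) = 71.03

71.03 dB


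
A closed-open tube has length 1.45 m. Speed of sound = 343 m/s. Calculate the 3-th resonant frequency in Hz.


Given values:
  Tube type: closed-open, L = 1.45 m, c = 343 m/s, n = 3
Formula: f_n = (2n - 1) * c / (4 * L)
Compute 2n - 1 = 2*3 - 1 = 5
Compute 4 * L = 4 * 1.45 = 5.8
f = 5 * 343 / 5.8
f = 295.69

295.69 Hz


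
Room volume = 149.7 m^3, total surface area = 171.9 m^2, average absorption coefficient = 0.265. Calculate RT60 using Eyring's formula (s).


Given values:
  V = 149.7 m^3, S = 171.9 m^2, alpha = 0.265
Formula: RT60 = 0.161 * V / (-S * ln(1 - alpha))
Compute ln(1 - 0.265) = ln(0.735) = -0.307885
Denominator: -171.9 * -0.307885 = 52.9254
Numerator: 0.161 * 149.7 = 24.1017
RT60 = 24.1017 / 52.9254 = 0.455

0.455 s


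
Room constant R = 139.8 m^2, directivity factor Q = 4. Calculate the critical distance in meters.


Given values:
  R = 139.8 m^2, Q = 4
Formula: d_c = 0.141 * sqrt(Q * R)
Compute Q * R = 4 * 139.8 = 559.2
Compute sqrt(559.2) = 23.6474
d_c = 0.141 * 23.6474 = 3.334

3.334 m


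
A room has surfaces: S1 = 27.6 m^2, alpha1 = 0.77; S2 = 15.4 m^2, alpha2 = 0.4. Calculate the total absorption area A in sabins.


Given surfaces:
  Surface 1: 27.6 * 0.77 = 21.252
  Surface 2: 15.4 * 0.4 = 6.16
Formula: A = sum(Si * alpha_i)
A = 21.252 + 6.16
A = 27.41

27.41 sabins


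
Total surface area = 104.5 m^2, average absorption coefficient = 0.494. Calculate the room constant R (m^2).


Given values:
  S = 104.5 m^2, alpha = 0.494
Formula: R = S * alpha / (1 - alpha)
Numerator: 104.5 * 0.494 = 51.623
Denominator: 1 - 0.494 = 0.506
R = 51.623 / 0.506 = 102.02

102.02 m^2


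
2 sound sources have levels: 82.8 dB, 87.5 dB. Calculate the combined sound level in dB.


Formula: L_total = 10 * log10( sum(10^(Li/10)) )
  Source 1: 10^(82.8/10) = 190546071.7963
  Source 2: 10^(87.5/10) = 562341325.1903
Sum of linear values = 752887396.9866
L_total = 10 * log10(752887396.9866) = 88.77

88.77 dB


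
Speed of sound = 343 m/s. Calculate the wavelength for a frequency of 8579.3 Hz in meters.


Given values:
  c = 343 m/s, f = 8579.3 Hz
Formula: lambda = c / f
lambda = 343 / 8579.3
lambda = 0.04

0.04 m


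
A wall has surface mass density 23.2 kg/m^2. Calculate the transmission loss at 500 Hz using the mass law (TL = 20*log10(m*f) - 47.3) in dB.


Given values:
  m = 23.2 kg/m^2, f = 500 Hz
Formula: TL = 20 * log10(m * f) - 47.3
Compute m * f = 23.2 * 500 = 11600.0
Compute log10(11600.0) = 4.064458
Compute 20 * 4.064458 = 81.2892
TL = 81.2892 - 47.3 = 33.99

33.99 dB


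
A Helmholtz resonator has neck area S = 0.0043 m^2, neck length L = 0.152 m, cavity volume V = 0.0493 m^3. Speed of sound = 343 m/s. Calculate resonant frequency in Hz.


Given values:
  S = 0.0043 m^2, L = 0.152 m, V = 0.0493 m^3, c = 343 m/s
Formula: f = (c / (2*pi)) * sqrt(S / (V * L))
Compute V * L = 0.0493 * 0.152 = 0.0074936
Compute S / (V * L) = 0.0043 / 0.0074936 = 0.5738
Compute sqrt(0.5738) = 0.757496
Compute c / (2*pi) = 343 / 6.283185 = 54.590148
f = 54.590148 * 0.757496 = 41.35

41.35 Hz


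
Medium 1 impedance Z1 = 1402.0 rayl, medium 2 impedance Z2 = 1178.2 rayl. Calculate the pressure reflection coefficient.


Given values:
  Z1 = 1402.0 rayl, Z2 = 1178.2 rayl
Formula: R = (Z2 - Z1) / (Z2 + Z1)
Numerator: Z2 - Z1 = 1178.2 - 1402.0 = -223.8
Denominator: Z2 + Z1 = 1178.2 + 1402.0 = 2580.2
R = -223.8 / 2580.2 = -0.0867

-0.0867


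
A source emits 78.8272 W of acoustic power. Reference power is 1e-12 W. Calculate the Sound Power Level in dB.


Given values:
  W = 78.8272 W
  W_ref = 1e-12 W
Formula: SWL = 10 * log10(W / W_ref)
Compute ratio: W / W_ref = 78827200000000
Compute log10: log10(78827200000000) = 13.896676
Multiply: SWL = 10 * 13.896676 = 138.97

138.97 dB


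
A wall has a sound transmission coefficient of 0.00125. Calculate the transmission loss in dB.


Given values:
  tau = 0.00125
Formula: TL = 10 * log10(1 / tau)
Compute 1 / tau = 1 / 0.00125 = 800.0
Compute log10(800.0) = 2.90309
TL = 10 * 2.90309 = 29.03

29.03 dB


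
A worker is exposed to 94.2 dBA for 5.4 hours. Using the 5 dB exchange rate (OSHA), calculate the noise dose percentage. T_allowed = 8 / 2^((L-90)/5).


Given values:
  L = 94.2 dBA, T = 5.4 hours
Formula: T_allowed = 8 / 2^((L - 90) / 5)
Compute exponent: (94.2 - 90) / 5 = 0.84
Compute 2^(0.84) = 1.79005
T_allowed = 8 / 1.79005 = 4.469149 hours
Dose = (T / T_allowed) * 100
Dose = (5.4 / 4.469149) * 100 = 120.83

120.83 %


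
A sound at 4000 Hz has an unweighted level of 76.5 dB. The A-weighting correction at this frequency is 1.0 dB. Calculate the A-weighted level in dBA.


Given values:
  SPL = 76.5 dB
  A-weighting at 4000 Hz = 1.0 dB
Formula: L_A = SPL + A_weight
L_A = 76.5 + (1.0)
L_A = 77.5

77.5 dBA


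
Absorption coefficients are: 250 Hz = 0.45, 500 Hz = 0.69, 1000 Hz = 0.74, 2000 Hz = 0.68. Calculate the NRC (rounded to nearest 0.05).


Given values:
  a_250 = 0.45, a_500 = 0.69
  a_1000 = 0.74, a_2000 = 0.68
Formula: NRC = (a250 + a500 + a1000 + a2000) / 4
Sum = 0.45 + 0.69 + 0.74 + 0.68 = 2.56
NRC = 2.56 / 4 = 0.64
Rounded to nearest 0.05: 0.65

0.65


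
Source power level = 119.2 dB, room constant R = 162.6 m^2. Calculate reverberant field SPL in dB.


Given values:
  Lw = 119.2 dB, R = 162.6 m^2
Formula: SPL = Lw + 10 * log10(4 / R)
Compute 4 / R = 4 / 162.6 = 0.0246
Compute 10 * log10(0.0246) = -16.0906
SPL = 119.2 + (-16.0906) = 103.11

103.11 dB


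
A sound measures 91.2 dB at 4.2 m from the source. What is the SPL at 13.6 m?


Given values:
  SPL1 = 91.2 dB, r1 = 4.2 m, r2 = 13.6 m
Formula: SPL2 = SPL1 - 20 * log10(r2 / r1)
Compute ratio: r2 / r1 = 13.6 / 4.2 = 3.2381
Compute log10: log10(3.2381) = 0.51029
Compute drop: 20 * 0.51029 = 10.2058
SPL2 = 91.2 - 10.2058 = 80.99

80.99 dB


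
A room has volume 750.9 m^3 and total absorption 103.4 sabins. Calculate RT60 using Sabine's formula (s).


Given values:
  V = 750.9 m^3
  A = 103.4 sabins
Formula: RT60 = 0.161 * V / A
Numerator: 0.161 * 750.9 = 120.8949
RT60 = 120.8949 / 103.4 = 1.169

1.169 s


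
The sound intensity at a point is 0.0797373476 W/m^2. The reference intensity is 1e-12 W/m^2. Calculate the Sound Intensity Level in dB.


Given values:
  I = 0.0797373476 W/m^2
  I_ref = 1e-12 W/m^2
Formula: SIL = 10 * log10(I / I_ref)
Compute ratio: I / I_ref = 79737347600
Compute log10: log10(79737347600) = 10.901662
Multiply: SIL = 10 * 10.901662 = 109.02

109.02 dB


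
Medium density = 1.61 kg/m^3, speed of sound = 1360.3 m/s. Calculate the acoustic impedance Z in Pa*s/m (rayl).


Given values:
  rho = 1.61 kg/m^3
  c = 1360.3 m/s
Formula: Z = rho * c
Z = 1.61 * 1360.3
Z = 2190.08

2190.08 rayl


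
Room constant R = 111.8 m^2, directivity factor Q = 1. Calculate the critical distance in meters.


Given values:
  R = 111.8 m^2, Q = 1
Formula: d_c = 0.141 * sqrt(Q * R)
Compute Q * R = 1 * 111.8 = 111.8
Compute sqrt(111.8) = 10.5736
d_c = 0.141 * 10.5736 = 1.491

1.491 m


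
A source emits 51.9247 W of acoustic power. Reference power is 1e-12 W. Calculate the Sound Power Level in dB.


Given values:
  W = 51.9247 W
  W_ref = 1e-12 W
Formula: SWL = 10 * log10(W / W_ref)
Compute ratio: W / W_ref = 51924700000000
Compute log10: log10(51924700000000) = 13.715374
Multiply: SWL = 10 * 13.715374 = 137.15

137.15 dB


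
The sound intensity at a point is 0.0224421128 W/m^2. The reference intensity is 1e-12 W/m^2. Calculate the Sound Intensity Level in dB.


Given values:
  I = 0.0224421128 W/m^2
  I_ref = 1e-12 W/m^2
Formula: SIL = 10 * log10(I / I_ref)
Compute ratio: I / I_ref = 22442112800
Compute log10: log10(22442112800) = 10.351064
Multiply: SIL = 10 * 10.351064 = 103.51

103.51 dB


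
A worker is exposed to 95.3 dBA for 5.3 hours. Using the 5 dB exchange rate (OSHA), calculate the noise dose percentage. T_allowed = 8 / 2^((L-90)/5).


Given values:
  L = 95.3 dBA, T = 5.3 hours
Formula: T_allowed = 8 / 2^((L - 90) / 5)
Compute exponent: (95.3 - 90) / 5 = 1.06
Compute 2^(1.06) = 2.084932
T_allowed = 8 / 2.084932 = 3.837056 hours
Dose = (T / T_allowed) * 100
Dose = (5.3 / 3.837056) * 100 = 138.13

138.13 %


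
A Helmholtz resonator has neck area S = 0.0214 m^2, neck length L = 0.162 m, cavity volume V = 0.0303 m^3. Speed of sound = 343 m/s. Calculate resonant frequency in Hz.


Given values:
  S = 0.0214 m^2, L = 0.162 m, V = 0.0303 m^3, c = 343 m/s
Formula: f = (c / (2*pi)) * sqrt(S / (V * L))
Compute V * L = 0.0303 * 0.162 = 0.0049086
Compute S / (V * L) = 0.0214 / 0.0049086 = 4.3597
Compute sqrt(4.3597) = 2.087989
Compute c / (2*pi) = 343 / 6.283185 = 54.590148
f = 54.590148 * 2.087989 = 113.98

113.98 Hz


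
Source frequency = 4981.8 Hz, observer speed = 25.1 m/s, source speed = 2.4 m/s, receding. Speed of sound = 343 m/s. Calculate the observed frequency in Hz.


Given values:
  f_s = 4981.8 Hz, v_o = 25.1 m/s, v_s = 2.4 m/s
  Direction: receding
Formula: f_o = f_s * (c - v_o) / (c + v_s)
Numerator: c - v_o = 343 - 25.1 = 317.9
Denominator: c + v_s = 343 + 2.4 = 345.4
f_o = 4981.8 * 317.9 / 345.4 = 4585.16

4585.16 Hz


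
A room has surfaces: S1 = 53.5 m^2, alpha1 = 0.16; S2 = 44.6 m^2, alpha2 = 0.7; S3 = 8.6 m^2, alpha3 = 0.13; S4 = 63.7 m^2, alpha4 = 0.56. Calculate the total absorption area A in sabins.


Given surfaces:
  Surface 1: 53.5 * 0.16 = 8.56
  Surface 2: 44.6 * 0.7 = 31.22
  Surface 3: 8.6 * 0.13 = 1.118
  Surface 4: 63.7 * 0.56 = 35.672
Formula: A = sum(Si * alpha_i)
A = 8.56 + 31.22 + 1.118 + 35.672
A = 76.57

76.57 sabins


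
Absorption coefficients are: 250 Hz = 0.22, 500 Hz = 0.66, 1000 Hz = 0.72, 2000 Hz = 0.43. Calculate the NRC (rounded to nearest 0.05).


Given values:
  a_250 = 0.22, a_500 = 0.66
  a_1000 = 0.72, a_2000 = 0.43
Formula: NRC = (a250 + a500 + a1000 + a2000) / 4
Sum = 0.22 + 0.66 + 0.72 + 0.43 = 2.03
NRC = 2.03 / 4 = 0.5075
Rounded to nearest 0.05: 0.5

0.5


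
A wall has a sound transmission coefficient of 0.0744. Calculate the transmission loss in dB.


Given values:
  tau = 0.0744
Formula: TL = 10 * log10(1 / tau)
Compute 1 / tau = 1 / 0.0744 = 13.4409
Compute log10(13.4409) = 1.128428
TL = 10 * 1.128428 = 11.28

11.28 dB


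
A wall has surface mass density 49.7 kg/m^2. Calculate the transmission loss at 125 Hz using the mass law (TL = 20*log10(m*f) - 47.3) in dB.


Given values:
  m = 49.7 kg/m^2, f = 125 Hz
Formula: TL = 20 * log10(m * f) - 47.3
Compute m * f = 49.7 * 125 = 6212.5
Compute log10(6212.5) = 3.793266
Compute 20 * 3.793266 = 75.8653
TL = 75.8653 - 47.3 = 28.57

28.57 dB


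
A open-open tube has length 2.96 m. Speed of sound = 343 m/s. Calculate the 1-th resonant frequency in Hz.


Given values:
  Tube type: open-open, L = 2.96 m, c = 343 m/s, n = 1
Formula: f_n = n * c / (2 * L)
Compute 2 * L = 2 * 2.96 = 5.92
f = 1 * 343 / 5.92
f = 57.94

57.94 Hz


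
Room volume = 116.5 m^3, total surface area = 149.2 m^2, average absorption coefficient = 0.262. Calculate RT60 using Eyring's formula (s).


Given values:
  V = 116.5 m^3, S = 149.2 m^2, alpha = 0.262
Formula: RT60 = 0.161 * V / (-S * ln(1 - alpha))
Compute ln(1 - 0.262) = ln(0.738) = -0.303811
Denominator: -149.2 * -0.303811 = 45.3286
Numerator: 0.161 * 116.5 = 18.7565
RT60 = 18.7565 / 45.3286 = 0.414

0.414 s


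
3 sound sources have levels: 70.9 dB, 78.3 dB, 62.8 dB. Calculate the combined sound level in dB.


Formula: L_total = 10 * log10( sum(10^(Li/10)) )
  Source 1: 10^(70.9/10) = 12302687.7081
  Source 2: 10^(78.3/10) = 67608297.5392
  Source 3: 10^(62.8/10) = 1905460.718
Sum of linear values = 81816445.9653
L_total = 10 * log10(81816445.9653) = 79.13

79.13 dB


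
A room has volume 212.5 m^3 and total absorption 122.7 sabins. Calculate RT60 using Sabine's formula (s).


Given values:
  V = 212.5 m^3
  A = 122.7 sabins
Formula: RT60 = 0.161 * V / A
Numerator: 0.161 * 212.5 = 34.2125
RT60 = 34.2125 / 122.7 = 0.279

0.279 s


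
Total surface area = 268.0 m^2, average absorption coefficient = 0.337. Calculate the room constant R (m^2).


Given values:
  S = 268.0 m^2, alpha = 0.337
Formula: R = S * alpha / (1 - alpha)
Numerator: 268.0 * 0.337 = 90.316
Denominator: 1 - 0.337 = 0.663
R = 90.316 / 0.663 = 136.22

136.22 m^2


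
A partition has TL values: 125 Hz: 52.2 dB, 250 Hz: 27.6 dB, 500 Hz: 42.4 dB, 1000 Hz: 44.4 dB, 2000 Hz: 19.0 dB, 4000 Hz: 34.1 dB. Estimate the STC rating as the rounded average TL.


Given TL values at each frequency:
  125 Hz: 52.2 dB
  250 Hz: 27.6 dB
  500 Hz: 42.4 dB
  1000 Hz: 44.4 dB
  2000 Hz: 19.0 dB
  4000 Hz: 34.1 dB
Formula: STC ~ round(average of TL values)
Sum = 52.2 + 27.6 + 42.4 + 44.4 + 19.0 + 34.1 = 219.7
Average = 219.7 / 6 = 36.62
Rounded: 37

37


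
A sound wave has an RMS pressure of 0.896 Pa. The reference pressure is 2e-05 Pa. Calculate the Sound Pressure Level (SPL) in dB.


Given values:
  p = 0.896 Pa
  p_ref = 2e-05 Pa
Formula: SPL = 20 * log10(p / p_ref)
Compute ratio: p / p_ref = 0.896 / 2e-05 = 44800
Compute log10: log10(44800) = 4.651278
Multiply: SPL = 20 * 4.651278 = 93.03

93.03 dB


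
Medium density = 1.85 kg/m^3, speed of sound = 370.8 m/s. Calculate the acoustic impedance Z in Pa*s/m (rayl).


Given values:
  rho = 1.85 kg/m^3
  c = 370.8 m/s
Formula: Z = rho * c
Z = 1.85 * 370.8
Z = 685.98

685.98 rayl


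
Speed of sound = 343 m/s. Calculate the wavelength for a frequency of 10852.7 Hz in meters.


Given values:
  c = 343 m/s, f = 10852.7 Hz
Formula: lambda = c / f
lambda = 343 / 10852.7
lambda = 0.0316

0.0316 m


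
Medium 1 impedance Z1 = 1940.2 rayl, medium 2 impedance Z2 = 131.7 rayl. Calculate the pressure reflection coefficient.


Given values:
  Z1 = 1940.2 rayl, Z2 = 131.7 rayl
Formula: R = (Z2 - Z1) / (Z2 + Z1)
Numerator: Z2 - Z1 = 131.7 - 1940.2 = -1808.5
Denominator: Z2 + Z1 = 131.7 + 1940.2 = 2071.9
R = -1808.5 / 2071.9 = -0.8729

-0.8729


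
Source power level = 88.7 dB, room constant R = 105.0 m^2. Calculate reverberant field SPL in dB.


Given values:
  Lw = 88.7 dB, R = 105.0 m^2
Formula: SPL = Lw + 10 * log10(4 / R)
Compute 4 / R = 4 / 105.0 = 0.038095
Compute 10 * log10(0.038095) = -14.1913
SPL = 88.7 + (-14.1913) = 74.51

74.51 dB


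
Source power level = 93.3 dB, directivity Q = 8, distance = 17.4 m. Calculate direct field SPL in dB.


Given values:
  Lw = 93.3 dB, Q = 8, r = 17.4 m
Formula: SPL = Lw + 10 * log10(Q / (4 * pi * r^2))
Compute 4 * pi * r^2 = 4 * pi * 17.4^2 = 3804.5944
Compute Q / denom = 8 / 3804.5944 = 0.00210272
Compute 10 * log10(0.00210272) = -26.7722
SPL = 93.3 + (-26.7722) = 66.53

66.53 dB


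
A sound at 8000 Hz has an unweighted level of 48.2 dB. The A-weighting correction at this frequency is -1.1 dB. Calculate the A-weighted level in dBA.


Given values:
  SPL = 48.2 dB
  A-weighting at 8000 Hz = -1.1 dB
Formula: L_A = SPL + A_weight
L_A = 48.2 + (-1.1)
L_A = 47.1

47.1 dBA


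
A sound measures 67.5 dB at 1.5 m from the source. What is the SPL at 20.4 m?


Given values:
  SPL1 = 67.5 dB, r1 = 1.5 m, r2 = 20.4 m
Formula: SPL2 = SPL1 - 20 * log10(r2 / r1)
Compute ratio: r2 / r1 = 20.4 / 1.5 = 13.6
Compute log10: log10(13.6) = 1.133539
Compute drop: 20 * 1.133539 = 22.6708
SPL2 = 67.5 - 22.6708 = 44.83

44.83 dB


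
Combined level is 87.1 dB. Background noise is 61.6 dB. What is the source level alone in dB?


Given values:
  L_total = 87.1 dB, L_bg = 61.6 dB
Formula: L_source = 10 * log10(10^(L_total/10) - 10^(L_bg/10))
Convert to linear:
  10^(87.1/10) = 512861383.9914
  10^(61.6/10) = 1445439.7707
Difference: 512861383.9914 - 1445439.7707 = 511415944.2207
L_source = 10 * log10(511415944.2207) = 87.09

87.09 dB


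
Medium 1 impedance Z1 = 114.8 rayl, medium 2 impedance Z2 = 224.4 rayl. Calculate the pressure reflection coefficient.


Given values:
  Z1 = 114.8 rayl, Z2 = 224.4 rayl
Formula: R = (Z2 - Z1) / (Z2 + Z1)
Numerator: Z2 - Z1 = 224.4 - 114.8 = 109.6
Denominator: Z2 + Z1 = 224.4 + 114.8 = 339.2
R = 109.6 / 339.2 = 0.3231

0.3231


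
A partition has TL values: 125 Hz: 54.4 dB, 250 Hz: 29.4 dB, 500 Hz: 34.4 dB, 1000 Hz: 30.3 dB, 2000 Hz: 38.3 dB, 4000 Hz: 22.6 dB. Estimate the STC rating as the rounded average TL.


Given TL values at each frequency:
  125 Hz: 54.4 dB
  250 Hz: 29.4 dB
  500 Hz: 34.4 dB
  1000 Hz: 30.3 dB
  2000 Hz: 38.3 dB
  4000 Hz: 22.6 dB
Formula: STC ~ round(average of TL values)
Sum = 54.4 + 29.4 + 34.4 + 30.3 + 38.3 + 22.6 = 209.4
Average = 209.4 / 6 = 34.9
Rounded: 35

35


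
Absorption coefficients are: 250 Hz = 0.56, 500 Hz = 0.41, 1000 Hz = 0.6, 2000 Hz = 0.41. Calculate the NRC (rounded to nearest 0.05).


Given values:
  a_250 = 0.56, a_500 = 0.41
  a_1000 = 0.6, a_2000 = 0.41
Formula: NRC = (a250 + a500 + a1000 + a2000) / 4
Sum = 0.56 + 0.41 + 0.6 + 0.41 = 1.98
NRC = 1.98 / 4 = 0.495
Rounded to nearest 0.05: 0.5

0.5


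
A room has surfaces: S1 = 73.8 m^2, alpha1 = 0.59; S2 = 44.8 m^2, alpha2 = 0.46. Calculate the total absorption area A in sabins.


Given surfaces:
  Surface 1: 73.8 * 0.59 = 43.542
  Surface 2: 44.8 * 0.46 = 20.608
Formula: A = sum(Si * alpha_i)
A = 43.542 + 20.608
A = 64.15

64.15 sabins


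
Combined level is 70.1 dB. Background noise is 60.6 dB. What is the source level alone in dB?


Given values:
  L_total = 70.1 dB, L_bg = 60.6 dB
Formula: L_source = 10 * log10(10^(L_total/10) - 10^(L_bg/10))
Convert to linear:
  10^(70.1/10) = 10232929.9228
  10^(60.6/10) = 1148153.6215
Difference: 10232929.9228 - 1148153.6215 = 9084776.3013
L_source = 10 * log10(9084776.3013) = 69.58

69.58 dB


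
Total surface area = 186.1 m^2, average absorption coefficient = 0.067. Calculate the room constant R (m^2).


Given values:
  S = 186.1 m^2, alpha = 0.067
Formula: R = S * alpha / (1 - alpha)
Numerator: 186.1 * 0.067 = 12.4687
Denominator: 1 - 0.067 = 0.933
R = 12.4687 / 0.933 = 13.36

13.36 m^2


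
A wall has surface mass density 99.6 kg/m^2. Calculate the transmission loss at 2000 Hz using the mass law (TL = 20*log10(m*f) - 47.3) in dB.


Given values:
  m = 99.6 kg/m^2, f = 2000 Hz
Formula: TL = 20 * log10(m * f) - 47.3
Compute m * f = 99.6 * 2000 = 199200.0
Compute log10(199200.0) = 5.299289
Compute 20 * 5.299289 = 105.9858
TL = 105.9858 - 47.3 = 58.69

58.69 dB


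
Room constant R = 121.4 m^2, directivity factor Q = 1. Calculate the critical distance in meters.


Given values:
  R = 121.4 m^2, Q = 1
Formula: d_c = 0.141 * sqrt(Q * R)
Compute Q * R = 1 * 121.4 = 121.4
Compute sqrt(121.4) = 11.0182
d_c = 0.141 * 11.0182 = 1.554

1.554 m


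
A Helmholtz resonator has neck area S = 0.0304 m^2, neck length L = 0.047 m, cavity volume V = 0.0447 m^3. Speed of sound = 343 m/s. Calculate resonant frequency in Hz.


Given values:
  S = 0.0304 m^2, L = 0.047 m, V = 0.0447 m^3, c = 343 m/s
Formula: f = (c / (2*pi)) * sqrt(S / (V * L))
Compute V * L = 0.0447 * 0.047 = 0.0021009
Compute S / (V * L) = 0.0304 / 0.0021009 = 14.47
Compute sqrt(14.47) = 3.803945
Compute c / (2*pi) = 343 / 6.283185 = 54.590148
f = 54.590148 * 3.803945 = 207.66

207.66 Hz


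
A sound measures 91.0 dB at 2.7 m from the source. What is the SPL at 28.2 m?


Given values:
  SPL1 = 91.0 dB, r1 = 2.7 m, r2 = 28.2 m
Formula: SPL2 = SPL1 - 20 * log10(r2 / r1)
Compute ratio: r2 / r1 = 28.2 / 2.7 = 10.4444
Compute log10: log10(10.4444) = 1.018883
Compute drop: 20 * 1.018883 = 20.3777
SPL2 = 91.0 - 20.3777 = 70.62

70.62 dB


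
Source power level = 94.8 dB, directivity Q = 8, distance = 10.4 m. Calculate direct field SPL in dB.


Given values:
  Lw = 94.8 dB, Q = 8, r = 10.4 m
Formula: SPL = Lw + 10 * log10(Q / (4 * pi * r^2))
Compute 4 * pi * r^2 = 4 * pi * 10.4^2 = 1359.1786
Compute Q / denom = 8 / 1359.1786 = 0.00588591
Compute 10 * log10(0.00588591) = -22.3019
SPL = 94.8 + (-22.3019) = 72.5

72.5 dB


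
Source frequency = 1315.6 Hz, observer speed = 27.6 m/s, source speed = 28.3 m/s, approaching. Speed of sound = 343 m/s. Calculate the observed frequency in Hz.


Given values:
  f_s = 1315.6 Hz, v_o = 27.6 m/s, v_s = 28.3 m/s
  Direction: approaching
Formula: f_o = f_s * (c + v_o) / (c - v_s)
Numerator: c + v_o = 343 + 27.6 = 370.6
Denominator: c - v_s = 343 - 28.3 = 314.7
f_o = 1315.6 * 370.6 / 314.7 = 1549.29

1549.29 Hz


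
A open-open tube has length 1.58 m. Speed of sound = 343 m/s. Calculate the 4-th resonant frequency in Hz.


Given values:
  Tube type: open-open, L = 1.58 m, c = 343 m/s, n = 4
Formula: f_n = n * c / (2 * L)
Compute 2 * L = 2 * 1.58 = 3.16
f = 4 * 343 / 3.16
f = 434.18

434.18 Hz


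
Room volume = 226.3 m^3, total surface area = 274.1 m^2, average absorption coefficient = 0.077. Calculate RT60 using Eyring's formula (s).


Given values:
  V = 226.3 m^3, S = 274.1 m^2, alpha = 0.077
Formula: RT60 = 0.161 * V / (-S * ln(1 - alpha))
Compute ln(1 - 0.077) = ln(0.923) = -0.080126
Denominator: -274.1 * -0.080126 = 21.9625
Numerator: 0.161 * 226.3 = 36.4343
RT60 = 36.4343 / 21.9625 = 1.659

1.659 s


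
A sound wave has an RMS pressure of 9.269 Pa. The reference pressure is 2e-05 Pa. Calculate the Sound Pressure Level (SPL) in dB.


Given values:
  p = 9.269 Pa
  p_ref = 2e-05 Pa
Formula: SPL = 20 * log10(p / p_ref)
Compute ratio: p / p_ref = 9.269 / 2e-05 = 463450
Compute log10: log10(463450) = 5.666003
Multiply: SPL = 20 * 5.666003 = 113.32

113.32 dB


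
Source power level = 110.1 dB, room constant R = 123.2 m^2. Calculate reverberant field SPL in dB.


Given values:
  Lw = 110.1 dB, R = 123.2 m^2
Formula: SPL = Lw + 10 * log10(4 / R)
Compute 4 / R = 4 / 123.2 = 0.032468
Compute 10 * log10(0.032468) = -14.8854
SPL = 110.1 + (-14.8854) = 95.21

95.21 dB


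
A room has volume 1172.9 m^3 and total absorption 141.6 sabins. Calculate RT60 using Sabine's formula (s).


Given values:
  V = 1172.9 m^3
  A = 141.6 sabins
Formula: RT60 = 0.161 * V / A
Numerator: 0.161 * 1172.9 = 188.8369
RT60 = 188.8369 / 141.6 = 1.334

1.334 s


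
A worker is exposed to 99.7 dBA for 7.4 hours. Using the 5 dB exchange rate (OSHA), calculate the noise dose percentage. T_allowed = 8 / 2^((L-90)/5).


Given values:
  L = 99.7 dBA, T = 7.4 hours
Formula: T_allowed = 8 / 2^((L - 90) / 5)
Compute exponent: (99.7 - 90) / 5 = 1.94
Compute 2^(1.94) = 3.837056
T_allowed = 8 / 3.837056 = 2.084932 hours
Dose = (T / T_allowed) * 100
Dose = (7.4 / 2.084932) * 100 = 354.93

354.93 %


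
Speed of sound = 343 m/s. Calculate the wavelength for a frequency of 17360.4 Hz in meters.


Given values:
  c = 343 m/s, f = 17360.4 Hz
Formula: lambda = c / f
lambda = 343 / 17360.4
lambda = 0.0198

0.0198 m


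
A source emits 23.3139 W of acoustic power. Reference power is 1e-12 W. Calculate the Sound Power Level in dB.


Given values:
  W = 23.3139 W
  W_ref = 1e-12 W
Formula: SWL = 10 * log10(W / W_ref)
Compute ratio: W / W_ref = 23313900000000
Compute log10: log10(23313900000000) = 13.367615
Multiply: SWL = 10 * 13.367615 = 133.68

133.68 dB


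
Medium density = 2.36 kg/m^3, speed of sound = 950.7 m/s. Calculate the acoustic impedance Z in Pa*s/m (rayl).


Given values:
  rho = 2.36 kg/m^3
  c = 950.7 m/s
Formula: Z = rho * c
Z = 2.36 * 950.7
Z = 2243.65

2243.65 rayl


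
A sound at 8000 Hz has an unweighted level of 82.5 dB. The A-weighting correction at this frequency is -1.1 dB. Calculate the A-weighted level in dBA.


Given values:
  SPL = 82.5 dB
  A-weighting at 8000 Hz = -1.1 dB
Formula: L_A = SPL + A_weight
L_A = 82.5 + (-1.1)
L_A = 81.4

81.4 dBA


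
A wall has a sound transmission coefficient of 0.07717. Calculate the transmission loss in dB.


Given values:
  tau = 0.07717
Formula: TL = 10 * log10(1 / tau)
Compute 1 / tau = 1 / 0.07717 = 12.9584
Compute log10(12.9584) = 1.112551
TL = 10 * 1.112551 = 11.13

11.13 dB


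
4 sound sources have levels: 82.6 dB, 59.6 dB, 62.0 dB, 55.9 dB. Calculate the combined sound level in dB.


Formula: L_total = 10 * log10( sum(10^(Li/10)) )
  Source 1: 10^(82.6/10) = 181970085.861
  Source 2: 10^(59.6/10) = 912010.8394
  Source 3: 10^(62.0/10) = 1584893.1925
  Source 4: 10^(55.9/10) = 389045.145
Sum of linear values = 184856035.0379
L_total = 10 * log10(184856035.0379) = 82.67

82.67 dB


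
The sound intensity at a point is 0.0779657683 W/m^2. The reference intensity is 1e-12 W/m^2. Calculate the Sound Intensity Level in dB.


Given values:
  I = 0.0779657683 W/m^2
  I_ref = 1e-12 W/m^2
Formula: SIL = 10 * log10(I / I_ref)
Compute ratio: I / I_ref = 77965768300
Compute log10: log10(77965768300) = 10.891904
Multiply: SIL = 10 * 10.891904 = 108.92

108.92 dB


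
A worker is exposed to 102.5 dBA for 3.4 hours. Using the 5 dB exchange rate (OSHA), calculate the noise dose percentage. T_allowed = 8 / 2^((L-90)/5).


Given values:
  L = 102.5 dBA, T = 3.4 hours
Formula: T_allowed = 8 / 2^((L - 90) / 5)
Compute exponent: (102.5 - 90) / 5 = 2.5
Compute 2^(2.5) = 5.656854
T_allowed = 8 / 5.656854 = 1.414214 hours
Dose = (T / T_allowed) * 100
Dose = (3.4 / 1.414214) * 100 = 240.42

240.42 %


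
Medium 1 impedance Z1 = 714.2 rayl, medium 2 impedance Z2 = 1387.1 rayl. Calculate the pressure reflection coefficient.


Given values:
  Z1 = 714.2 rayl, Z2 = 1387.1 rayl
Formula: R = (Z2 - Z1) / (Z2 + Z1)
Numerator: Z2 - Z1 = 1387.1 - 714.2 = 672.9
Denominator: Z2 + Z1 = 1387.1 + 714.2 = 2101.3
R = 672.9 / 2101.3 = 0.3202

0.3202


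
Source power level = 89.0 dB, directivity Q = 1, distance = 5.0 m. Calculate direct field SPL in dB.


Given values:
  Lw = 89.0 dB, Q = 1, r = 5.0 m
Formula: SPL = Lw + 10 * log10(Q / (4 * pi * r^2))
Compute 4 * pi * r^2 = 4 * pi * 5.0^2 = 314.1593
Compute Q / denom = 1 / 314.1593 = 0.0031831
Compute 10 * log10(0.0031831) = -24.9715
SPL = 89.0 + (-24.9715) = 64.03

64.03 dB


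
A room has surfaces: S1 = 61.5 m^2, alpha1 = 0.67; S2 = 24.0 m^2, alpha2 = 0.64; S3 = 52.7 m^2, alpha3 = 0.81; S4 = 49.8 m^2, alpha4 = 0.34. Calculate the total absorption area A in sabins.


Given surfaces:
  Surface 1: 61.5 * 0.67 = 41.205
  Surface 2: 24.0 * 0.64 = 15.36
  Surface 3: 52.7 * 0.81 = 42.687
  Surface 4: 49.8 * 0.34 = 16.932
Formula: A = sum(Si * alpha_i)
A = 41.205 + 15.36 + 42.687 + 16.932
A = 116.18

116.18 sabins


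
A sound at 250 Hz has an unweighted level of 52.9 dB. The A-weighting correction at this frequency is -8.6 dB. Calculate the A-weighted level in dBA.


Given values:
  SPL = 52.9 dB
  A-weighting at 250 Hz = -8.6 dB
Formula: L_A = SPL + A_weight
L_A = 52.9 + (-8.6)
L_A = 44.3

44.3 dBA


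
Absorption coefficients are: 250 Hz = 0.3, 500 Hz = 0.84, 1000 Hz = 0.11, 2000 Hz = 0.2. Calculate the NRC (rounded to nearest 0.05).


Given values:
  a_250 = 0.3, a_500 = 0.84
  a_1000 = 0.11, a_2000 = 0.2
Formula: NRC = (a250 + a500 + a1000 + a2000) / 4
Sum = 0.3 + 0.84 + 0.11 + 0.2 = 1.45
NRC = 1.45 / 4 = 0.3625
Rounded to nearest 0.05: 0.35

0.35


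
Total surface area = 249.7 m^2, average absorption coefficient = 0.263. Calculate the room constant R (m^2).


Given values:
  S = 249.7 m^2, alpha = 0.263
Formula: R = S * alpha / (1 - alpha)
Numerator: 249.7 * 0.263 = 65.6711
Denominator: 1 - 0.263 = 0.737
R = 65.6711 / 0.737 = 89.11

89.11 m^2


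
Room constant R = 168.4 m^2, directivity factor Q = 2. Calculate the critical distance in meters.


Given values:
  R = 168.4 m^2, Q = 2
Formula: d_c = 0.141 * sqrt(Q * R)
Compute Q * R = 2 * 168.4 = 336.8
Compute sqrt(336.8) = 18.3521
d_c = 0.141 * 18.3521 = 2.588

2.588 m


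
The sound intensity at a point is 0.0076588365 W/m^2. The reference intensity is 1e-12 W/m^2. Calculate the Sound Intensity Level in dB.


Given values:
  I = 0.0076588365 W/m^2
  I_ref = 1e-12 W/m^2
Formula: SIL = 10 * log10(I / I_ref)
Compute ratio: I / I_ref = 7658836500
Compute log10: log10(7658836500) = 9.884163
Multiply: SIL = 10 * 9.884163 = 98.84

98.84 dB


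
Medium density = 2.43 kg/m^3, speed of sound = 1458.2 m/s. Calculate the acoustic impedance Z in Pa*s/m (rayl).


Given values:
  rho = 2.43 kg/m^3
  c = 1458.2 m/s
Formula: Z = rho * c
Z = 2.43 * 1458.2
Z = 3543.43

3543.43 rayl


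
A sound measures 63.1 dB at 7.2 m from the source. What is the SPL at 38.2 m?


Given values:
  SPL1 = 63.1 dB, r1 = 7.2 m, r2 = 38.2 m
Formula: SPL2 = SPL1 - 20 * log10(r2 / r1)
Compute ratio: r2 / r1 = 38.2 / 7.2 = 5.3056
Compute log10: log10(5.3056) = 0.724735
Compute drop: 20 * 0.724735 = 14.4947
SPL2 = 63.1 - 14.4947 = 48.61

48.61 dB


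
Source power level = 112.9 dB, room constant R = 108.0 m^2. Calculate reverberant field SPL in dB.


Given values:
  Lw = 112.9 dB, R = 108.0 m^2
Formula: SPL = Lw + 10 * log10(4 / R)
Compute 4 / R = 4 / 108.0 = 0.037037
Compute 10 * log10(0.037037) = -14.3136
SPL = 112.9 + (-14.3136) = 98.59

98.59 dB


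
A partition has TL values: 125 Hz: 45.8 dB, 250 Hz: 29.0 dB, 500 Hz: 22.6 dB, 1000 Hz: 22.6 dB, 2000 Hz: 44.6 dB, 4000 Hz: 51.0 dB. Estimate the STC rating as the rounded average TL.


Given TL values at each frequency:
  125 Hz: 45.8 dB
  250 Hz: 29.0 dB
  500 Hz: 22.6 dB
  1000 Hz: 22.6 dB
  2000 Hz: 44.6 dB
  4000 Hz: 51.0 dB
Formula: STC ~ round(average of TL values)
Sum = 45.8 + 29.0 + 22.6 + 22.6 + 44.6 + 51.0 = 215.6
Average = 215.6 / 6 = 35.93
Rounded: 36

36


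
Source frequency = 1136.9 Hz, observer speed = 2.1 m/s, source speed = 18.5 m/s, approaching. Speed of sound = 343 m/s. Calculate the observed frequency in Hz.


Given values:
  f_s = 1136.9 Hz, v_o = 2.1 m/s, v_s = 18.5 m/s
  Direction: approaching
Formula: f_o = f_s * (c + v_o) / (c - v_s)
Numerator: c + v_o = 343 + 2.1 = 345.1
Denominator: c - v_s = 343 - 18.5 = 324.5
f_o = 1136.9 * 345.1 / 324.5 = 1209.07

1209.07 Hz


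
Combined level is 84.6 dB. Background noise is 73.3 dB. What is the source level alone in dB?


Given values:
  L_total = 84.6 dB, L_bg = 73.3 dB
Formula: L_source = 10 * log10(10^(L_total/10) - 10^(L_bg/10))
Convert to linear:
  10^(84.6/10) = 288403150.3127
  10^(73.3/10) = 21379620.895
Difference: 288403150.3127 - 21379620.895 = 267023529.4177
L_source = 10 * log10(267023529.4177) = 84.27

84.27 dB


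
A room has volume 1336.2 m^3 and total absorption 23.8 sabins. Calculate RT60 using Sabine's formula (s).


Given values:
  V = 1336.2 m^3
  A = 23.8 sabins
Formula: RT60 = 0.161 * V / A
Numerator: 0.161 * 1336.2 = 215.1282
RT60 = 215.1282 / 23.8 = 9.039

9.039 s


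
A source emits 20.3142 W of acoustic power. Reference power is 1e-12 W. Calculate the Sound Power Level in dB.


Given values:
  W = 20.3142 W
  W_ref = 1e-12 W
Formula: SWL = 10 * log10(W / W_ref)
Compute ratio: W / W_ref = 20314200000000
Compute log10: log10(20314200000000) = 13.3078
Multiply: SWL = 10 * 13.3078 = 133.08

133.08 dB


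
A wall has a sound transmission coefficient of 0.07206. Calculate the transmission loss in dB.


Given values:
  tau = 0.07206
Formula: TL = 10 * log10(1 / tau)
Compute 1 / tau = 1 / 0.07206 = 13.8773
Compute log10(13.8773) = 1.142305
TL = 10 * 1.142305 = 11.42

11.42 dB


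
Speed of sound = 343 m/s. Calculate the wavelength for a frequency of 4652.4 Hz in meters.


Given values:
  c = 343 m/s, f = 4652.4 Hz
Formula: lambda = c / f
lambda = 343 / 4652.4
lambda = 0.0737

0.0737 m


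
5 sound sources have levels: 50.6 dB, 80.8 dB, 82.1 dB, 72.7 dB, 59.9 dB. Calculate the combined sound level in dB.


Formula: L_total = 10 * log10( sum(10^(Li/10)) )
  Source 1: 10^(50.6/10) = 114815.3621
  Source 2: 10^(80.8/10) = 120226443.4617
  Source 3: 10^(82.1/10) = 162181009.7359
  Source 4: 10^(72.7/10) = 18620871.3666
  Source 5: 10^(59.9/10) = 977237.221
Sum of linear values = 302120377.1473
L_total = 10 * log10(302120377.1473) = 84.8

84.8 dB


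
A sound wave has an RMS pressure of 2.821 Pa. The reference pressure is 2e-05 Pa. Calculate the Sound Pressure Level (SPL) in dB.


Given values:
  p = 2.821 Pa
  p_ref = 2e-05 Pa
Formula: SPL = 20 * log10(p / p_ref)
Compute ratio: p / p_ref = 2.821 / 2e-05 = 141050
Compute log10: log10(141050) = 5.149373
Multiply: SPL = 20 * 5.149373 = 102.99

102.99 dB


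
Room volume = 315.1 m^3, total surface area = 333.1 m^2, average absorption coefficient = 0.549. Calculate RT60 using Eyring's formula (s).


Given values:
  V = 315.1 m^3, S = 333.1 m^2, alpha = 0.549
Formula: RT60 = 0.161 * V / (-S * ln(1 - alpha))
Compute ln(1 - 0.549) = ln(0.451) = -0.796288
Denominator: -333.1 * -0.796288 = 265.2435
Numerator: 0.161 * 315.1 = 50.7311
RT60 = 50.7311 / 265.2435 = 0.191

0.191 s


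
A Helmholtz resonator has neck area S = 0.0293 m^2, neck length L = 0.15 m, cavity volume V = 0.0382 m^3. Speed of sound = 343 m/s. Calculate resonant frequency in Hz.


Given values:
  S = 0.0293 m^2, L = 0.15 m, V = 0.0382 m^3, c = 343 m/s
Formula: f = (c / (2*pi)) * sqrt(S / (V * L))
Compute V * L = 0.0382 * 0.15 = 0.00573
Compute S / (V * L) = 0.0293 / 0.00573 = 5.1134
Compute sqrt(5.1134) = 2.261283
Compute c / (2*pi) = 343 / 6.283185 = 54.590148
f = 54.590148 * 2.261283 = 123.44

123.44 Hz
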